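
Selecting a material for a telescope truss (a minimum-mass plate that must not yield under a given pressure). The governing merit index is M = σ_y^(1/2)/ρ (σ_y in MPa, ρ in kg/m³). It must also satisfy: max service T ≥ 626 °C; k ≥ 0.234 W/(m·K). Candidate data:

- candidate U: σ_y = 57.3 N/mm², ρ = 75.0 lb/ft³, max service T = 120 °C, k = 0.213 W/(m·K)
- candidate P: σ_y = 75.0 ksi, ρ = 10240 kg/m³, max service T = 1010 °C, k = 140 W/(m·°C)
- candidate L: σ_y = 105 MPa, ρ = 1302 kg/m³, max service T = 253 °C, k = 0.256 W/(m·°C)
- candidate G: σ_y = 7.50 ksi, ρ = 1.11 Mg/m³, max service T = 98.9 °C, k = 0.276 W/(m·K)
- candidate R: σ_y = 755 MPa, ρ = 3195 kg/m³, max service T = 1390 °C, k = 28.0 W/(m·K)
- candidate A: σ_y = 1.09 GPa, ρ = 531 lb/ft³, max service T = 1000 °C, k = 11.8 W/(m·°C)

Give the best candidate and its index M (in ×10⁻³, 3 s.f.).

Screen on constraints: max service T ≥ 626 °C; k ≥ 0.234 W/(m·K). Survivors: candidate P, candidate R, candidate A.
In SI units:
  candidate P: σ_y = 517.1 MPa, ρ = 10240 kg/m³
  candidate R: σ_y = 755.0 MPa, ρ = 3195 kg/m³
  candidate A: σ_y = 1090 MPa, ρ = 8506 kg/m³
  candidate R: M = 8.60×10⁻³
  candidate A: M = 3.88×10⁻³
  candidate P: M = 2.22×10⁻³
Candidate R ranks first.

candidate R, M = 8.60×10⁻³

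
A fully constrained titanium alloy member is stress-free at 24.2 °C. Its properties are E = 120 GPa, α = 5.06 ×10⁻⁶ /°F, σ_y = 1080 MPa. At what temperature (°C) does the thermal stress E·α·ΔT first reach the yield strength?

1010 °C

α = 5.06×10⁻⁶/°F × 9/5 = 9.11×10⁻⁶/K.
E·α·ΔT = 1080 MPa ⇒ ΔT = 1080 / (120.0×10³ × 9.11×10⁻⁶) = 988.1 K.
T = 24.2 + 988.1 = 1012 °C.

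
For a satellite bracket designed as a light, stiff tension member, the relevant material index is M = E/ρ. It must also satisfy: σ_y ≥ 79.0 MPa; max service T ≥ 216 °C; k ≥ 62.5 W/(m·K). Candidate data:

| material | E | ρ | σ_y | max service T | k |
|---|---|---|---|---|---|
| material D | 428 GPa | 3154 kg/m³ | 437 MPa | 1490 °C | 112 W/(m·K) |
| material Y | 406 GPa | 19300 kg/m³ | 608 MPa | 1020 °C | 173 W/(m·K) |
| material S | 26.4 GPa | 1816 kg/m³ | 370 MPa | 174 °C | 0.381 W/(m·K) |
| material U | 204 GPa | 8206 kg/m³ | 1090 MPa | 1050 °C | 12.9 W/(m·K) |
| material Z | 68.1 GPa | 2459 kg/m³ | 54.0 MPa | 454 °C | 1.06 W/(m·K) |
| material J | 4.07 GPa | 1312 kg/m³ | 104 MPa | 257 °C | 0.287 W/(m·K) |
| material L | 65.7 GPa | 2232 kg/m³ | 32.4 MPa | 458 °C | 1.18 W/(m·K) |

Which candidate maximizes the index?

material D

Screen on constraints: σ_y ≥ 79.0 MPa; max service T ≥ 216 °C; k ≥ 62.5 W/(m·K). Survivors: material D, material Y.
Per-candidate index values:
  material D: M = 136 MN·m/kg
  material Y: M = 21.0 MN·m/kg
Material D ranks first.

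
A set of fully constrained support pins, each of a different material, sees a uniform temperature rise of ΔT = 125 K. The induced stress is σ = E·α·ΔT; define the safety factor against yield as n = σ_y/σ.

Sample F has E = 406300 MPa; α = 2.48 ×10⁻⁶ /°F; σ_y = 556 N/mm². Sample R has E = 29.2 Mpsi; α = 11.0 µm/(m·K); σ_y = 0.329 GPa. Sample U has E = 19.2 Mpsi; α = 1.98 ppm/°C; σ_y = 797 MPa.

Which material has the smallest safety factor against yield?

sample R

Per material, after unit conversion:
  sample F: E = 406.3, α = 4.46, σ_y = 556.0 → σ = 227 MPa, n = 2.45
  sample R: E = 201.3, α = 11.0, σ_y = 329.0 → σ = 277 MPa, n = 1.19
  sample U: E = 132.4, α = 1.98, σ_y = 797.0 → σ = 32.8 MPa, n = 24.3
Sample R has the lowest safety factor, n = 1.19.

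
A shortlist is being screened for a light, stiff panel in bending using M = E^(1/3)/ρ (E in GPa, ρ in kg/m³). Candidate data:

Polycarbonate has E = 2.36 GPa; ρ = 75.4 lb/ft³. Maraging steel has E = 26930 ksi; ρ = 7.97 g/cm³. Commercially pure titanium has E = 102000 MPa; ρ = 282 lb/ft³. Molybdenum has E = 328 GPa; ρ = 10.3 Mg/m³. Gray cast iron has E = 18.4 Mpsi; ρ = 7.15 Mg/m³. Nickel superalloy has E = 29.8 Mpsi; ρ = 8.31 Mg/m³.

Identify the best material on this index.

In SI units:
  polycarbonate: E = 2.360 GPa, ρ = 1208 kg/m³
  maraging steel: E = 185.7 GPa, ρ = 7970 kg/m³
  commercially pure titanium: E = 102.0 GPa, ρ = 4517 kg/m³
  molybdenum: E = 328.0 GPa, ρ = 10300 kg/m³
  gray cast iron: E = 126.9 GPa, ρ = 7150 kg/m³
  nickel superalloy: E = 205.5 GPa, ρ = 8310 kg/m³
  polycarbonate: M = 1.10×10⁻³
  commercially pure titanium: M = 1.03×10⁻³
  maraging steel: M = 0.716×10⁻³
  nickel superalloy: M = 0.710×10⁻³
  gray cast iron: M = 0.703×10⁻³
  molybdenum: M = 0.670×10⁻³
Polycarbonate ranks first.

polycarbonate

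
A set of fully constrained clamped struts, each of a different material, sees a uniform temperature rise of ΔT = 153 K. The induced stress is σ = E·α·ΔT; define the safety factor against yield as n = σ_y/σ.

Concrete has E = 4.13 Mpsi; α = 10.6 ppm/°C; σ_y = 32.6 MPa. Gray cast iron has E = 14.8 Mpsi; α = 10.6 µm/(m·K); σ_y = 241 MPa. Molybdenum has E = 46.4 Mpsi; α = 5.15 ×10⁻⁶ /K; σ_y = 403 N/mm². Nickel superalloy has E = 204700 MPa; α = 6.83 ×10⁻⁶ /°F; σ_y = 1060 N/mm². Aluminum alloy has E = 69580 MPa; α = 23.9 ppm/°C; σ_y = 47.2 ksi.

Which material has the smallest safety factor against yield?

concrete

In consistent units (E in GPa, α in ×10⁻⁶/K, σ_y in MPa):
  concrete: E = 28.48, α = 10.6, σ_y = 32.60 → σ = 46.2 MPa, n = 0.706
  gray cast iron: E = 102.0, α = 10.6, σ_y = 241.0 → σ = 165 MPa, n = 1.46
  molybdenum: E = 319.9, α = 5.15, σ_y = 403.0 → σ = 252 MPa, n = 1.60
  nickel superalloy: E = 204.7, α = 12.3, σ_y = 1060 → σ = 385 MPa, n = 2.75
  aluminum alloy: E = 69.58, α = 23.9, σ_y = 325.4 → σ = 254 MPa, n = 1.28
Concrete has the lowest safety factor, n = 0.706.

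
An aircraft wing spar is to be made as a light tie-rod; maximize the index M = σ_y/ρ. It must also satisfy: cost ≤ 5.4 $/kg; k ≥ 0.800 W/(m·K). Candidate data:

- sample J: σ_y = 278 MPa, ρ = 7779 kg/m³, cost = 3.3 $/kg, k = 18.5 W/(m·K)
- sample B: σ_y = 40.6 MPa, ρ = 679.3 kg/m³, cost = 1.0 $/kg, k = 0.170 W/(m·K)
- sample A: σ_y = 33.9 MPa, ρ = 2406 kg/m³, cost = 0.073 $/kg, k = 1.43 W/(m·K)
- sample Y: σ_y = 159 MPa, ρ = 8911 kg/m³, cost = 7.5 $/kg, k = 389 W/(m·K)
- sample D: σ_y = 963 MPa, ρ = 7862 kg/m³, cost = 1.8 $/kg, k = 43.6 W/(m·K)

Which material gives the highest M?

Screen on constraints: cost ≤ 5.4 $/kg; k ≥ 0.800 W/(m·K). Survivors: sample J, sample A, sample D.
Per-candidate index values:
  sample D: M = 122 kN·m/kg
  sample J: M = 35.7 kN·m/kg
  sample A: M = 14.1 kN·m/kg
Highest index: sample D.

sample D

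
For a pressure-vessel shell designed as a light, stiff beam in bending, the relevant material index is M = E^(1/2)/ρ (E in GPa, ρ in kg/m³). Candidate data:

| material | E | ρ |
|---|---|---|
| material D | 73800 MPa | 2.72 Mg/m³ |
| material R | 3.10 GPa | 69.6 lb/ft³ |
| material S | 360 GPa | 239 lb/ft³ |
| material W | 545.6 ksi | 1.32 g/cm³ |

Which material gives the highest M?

material S

In SI units:
  material D: E = 73.80 GPa, ρ = 2720 kg/m³
  material R: E = 3.100 GPa, ρ = 1115 kg/m³
  material S: E = 360.0 GPa, ρ = 3828 kg/m³
  material W: E = 3.762 GPa, ρ = 1320 kg/m³
  material S: M = 4.96×10⁻³
  material D: M = 3.16×10⁻³
  material R: M = 1.58×10⁻³
  material W: M = 1.47×10⁻³
The maximum is for material S.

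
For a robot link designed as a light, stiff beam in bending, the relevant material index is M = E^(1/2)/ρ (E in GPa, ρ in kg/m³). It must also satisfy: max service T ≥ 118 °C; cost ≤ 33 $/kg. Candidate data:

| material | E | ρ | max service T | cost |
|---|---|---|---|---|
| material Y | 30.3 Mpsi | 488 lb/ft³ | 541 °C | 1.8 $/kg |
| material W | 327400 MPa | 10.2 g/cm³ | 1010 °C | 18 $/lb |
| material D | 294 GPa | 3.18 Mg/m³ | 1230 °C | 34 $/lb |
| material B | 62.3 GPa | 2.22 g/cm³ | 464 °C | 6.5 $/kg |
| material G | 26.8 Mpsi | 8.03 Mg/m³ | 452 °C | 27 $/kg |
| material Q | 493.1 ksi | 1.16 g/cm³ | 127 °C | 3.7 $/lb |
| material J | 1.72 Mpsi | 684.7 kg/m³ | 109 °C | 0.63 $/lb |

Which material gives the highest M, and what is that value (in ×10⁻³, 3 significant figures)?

Screen on constraints: max service T ≥ 118 °C; cost ≤ 33 $/kg. Survivors: material Y, material B, material G, material Q.
Putting every candidate on a common basis:
  material Y: E = 208.9 GPa, ρ = 7817 kg/m³
  material B: E = 62.30 GPa, ρ = 2220 kg/m³
  material G: E = 184.8 GPa, ρ = 8030 kg/m³
  material Q: E = 3.400 GPa, ρ = 1160 kg/m³
  material B: M = 3.56×10⁻³
  material Y: M = 1.85×10⁻³
  material G: M = 1.69×10⁻³
  material Q: M = 1.59×10⁻³
The maximum is for material B.

material B, M = 3.56×10⁻³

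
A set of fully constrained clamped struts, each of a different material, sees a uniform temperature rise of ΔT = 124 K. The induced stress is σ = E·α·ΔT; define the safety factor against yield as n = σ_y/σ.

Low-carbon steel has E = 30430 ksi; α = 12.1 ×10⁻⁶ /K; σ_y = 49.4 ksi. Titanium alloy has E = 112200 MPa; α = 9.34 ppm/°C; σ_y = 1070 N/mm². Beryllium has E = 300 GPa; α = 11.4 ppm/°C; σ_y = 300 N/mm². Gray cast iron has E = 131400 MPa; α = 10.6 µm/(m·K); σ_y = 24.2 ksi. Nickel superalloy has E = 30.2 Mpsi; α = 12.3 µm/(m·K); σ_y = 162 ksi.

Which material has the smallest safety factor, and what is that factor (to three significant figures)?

beryllium, n = 0.707

Per material, after unit conversion:
  low-carbon steel: E = 209.8, α = 12.1, σ_y = 340.6 → σ = 315 MPa, n = 1.08
  titanium alloy: E = 112.2, α = 9.34, σ_y = 1070 → σ = 130 MPa, n = 8.23
  beryllium: E = 300.0, α = 11.4, σ_y = 300.0 → σ = 424 MPa, n = 0.707
  gray cast iron: E = 131.4, α = 10.6, σ_y = 166.9 → σ = 173 MPa, n = 0.966
  nickel superalloy: E = 208.2, α = 12.3, σ_y = 1117 → σ = 318 MPa, n = 3.52
Smallest n: beryllium with n = 0.707.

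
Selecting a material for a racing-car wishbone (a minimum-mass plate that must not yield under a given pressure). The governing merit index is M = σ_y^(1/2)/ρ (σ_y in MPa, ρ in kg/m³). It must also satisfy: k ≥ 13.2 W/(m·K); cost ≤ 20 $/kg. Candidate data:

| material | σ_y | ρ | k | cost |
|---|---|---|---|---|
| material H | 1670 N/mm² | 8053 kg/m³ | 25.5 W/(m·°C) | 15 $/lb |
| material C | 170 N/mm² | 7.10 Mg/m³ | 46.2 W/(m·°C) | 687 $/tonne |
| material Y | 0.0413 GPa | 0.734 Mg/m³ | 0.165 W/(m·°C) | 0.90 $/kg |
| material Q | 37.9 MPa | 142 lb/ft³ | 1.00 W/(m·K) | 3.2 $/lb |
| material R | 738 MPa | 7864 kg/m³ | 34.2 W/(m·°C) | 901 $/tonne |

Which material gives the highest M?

material R

Screen on constraints: k ≥ 13.2 W/(m·K); cost ≤ 20 $/kg. Survivors: material C, material R.
In SI units:
  material C: σ_y = 170.0 MPa, ρ = 7100 kg/m³
  material R: σ_y = 738.0 MPa, ρ = 7864 kg/m³
  material R: M = 3.45×10⁻³
  material C: M = 1.84×10⁻³
Highest index: material R.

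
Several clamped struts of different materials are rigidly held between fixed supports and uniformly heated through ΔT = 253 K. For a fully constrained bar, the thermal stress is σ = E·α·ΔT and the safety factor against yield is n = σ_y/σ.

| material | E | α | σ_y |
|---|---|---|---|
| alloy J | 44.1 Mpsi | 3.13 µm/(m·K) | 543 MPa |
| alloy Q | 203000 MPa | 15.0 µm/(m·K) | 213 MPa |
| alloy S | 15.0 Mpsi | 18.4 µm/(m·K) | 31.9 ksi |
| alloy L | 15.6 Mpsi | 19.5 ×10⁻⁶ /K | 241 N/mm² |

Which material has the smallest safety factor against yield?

With everything in SI (GPa, ×10⁻⁶/K, MPa):
  alloy J: E = 304.1, α = 3.13, σ_y = 543.0 → σ = 241 MPa, n = 2.26
  alloy Q: E = 203.0, α = 15.0, σ_y = 213.0 → σ = 770 MPa, n = 0.276
  alloy S: E = 103.4, α = 18.4, σ_y = 219.9 → σ = 481 MPa, n = 0.457
  alloy L: E = 107.6, α = 19.5, σ_y = 241.0 → σ = 531 MPa, n = 0.454
Alloy Q has the lowest safety factor, n = 0.276.

alloy Q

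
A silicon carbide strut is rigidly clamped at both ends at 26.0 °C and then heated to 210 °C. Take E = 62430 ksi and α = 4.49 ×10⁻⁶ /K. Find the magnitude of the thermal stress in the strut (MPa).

356 MPa

E = 62430 ksi = 430.4 GPa.
ΔT = 184.0 K. Constrained thermal stress σ = E·α·ΔT = 430.4×10³ MPa × 4.49×10⁻⁶ × 184.0 = 356 MPa (compressive).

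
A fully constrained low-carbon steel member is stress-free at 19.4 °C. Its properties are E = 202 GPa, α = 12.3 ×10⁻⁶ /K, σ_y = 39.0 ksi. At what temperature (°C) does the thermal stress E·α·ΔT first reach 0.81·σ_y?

107 °C

σ_y = 39.0 ksi = 268.9 MPa.
E·α·ΔT = 217.8 MPa ⇒ ΔT = 217.8 / (202.0×10³ × 12.3×10⁻⁶) = 87.66 K.
T = 19.4 + 87.66 = 107.1 °C.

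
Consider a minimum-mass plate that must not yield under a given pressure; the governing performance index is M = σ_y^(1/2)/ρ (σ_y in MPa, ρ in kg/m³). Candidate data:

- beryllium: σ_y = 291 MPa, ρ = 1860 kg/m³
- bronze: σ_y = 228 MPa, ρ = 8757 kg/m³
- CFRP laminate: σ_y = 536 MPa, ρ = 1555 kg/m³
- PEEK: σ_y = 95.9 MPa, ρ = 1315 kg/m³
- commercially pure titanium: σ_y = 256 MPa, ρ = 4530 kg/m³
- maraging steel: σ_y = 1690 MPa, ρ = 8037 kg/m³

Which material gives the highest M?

Per-candidate index values:
  CFRP laminate: M = 14.9×10⁻³
  beryllium: M = 9.17×10⁻³
  PEEK: M = 7.45×10⁻³
  maraging steel: M = 5.12×10⁻³
  commercially pure titanium: M = 3.53×10⁻³
  bronze: M = 1.72×10⁻³
CFRP laminate has the largest M.

CFRP laminate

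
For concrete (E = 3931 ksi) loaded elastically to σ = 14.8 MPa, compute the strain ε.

E = 3931 ksi = 27.10 GPa = 27100 MPa.
ε = σ/E = 14.8 / 27100 = 5.46×10⁻⁴.

5.46×10⁻⁴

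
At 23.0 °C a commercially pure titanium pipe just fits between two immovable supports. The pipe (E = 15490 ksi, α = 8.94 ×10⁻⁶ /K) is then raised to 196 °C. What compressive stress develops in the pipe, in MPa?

E = 15490 ksi = 106.8 GPa.
ΔT = 173.0 K. Constrained thermal stress σ = E·α·ΔT = 106.8×10³ MPa × 8.94×10⁻⁶ × 173.0 = 165 MPa (compressive).

165 MPa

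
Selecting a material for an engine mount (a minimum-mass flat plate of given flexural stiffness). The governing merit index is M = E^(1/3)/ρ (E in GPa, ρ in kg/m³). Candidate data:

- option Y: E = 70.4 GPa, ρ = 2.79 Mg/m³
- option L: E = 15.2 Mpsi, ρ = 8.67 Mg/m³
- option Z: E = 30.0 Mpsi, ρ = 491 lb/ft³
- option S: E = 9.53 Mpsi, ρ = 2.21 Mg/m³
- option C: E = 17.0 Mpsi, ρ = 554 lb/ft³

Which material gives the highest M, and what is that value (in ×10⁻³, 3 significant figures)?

Convert each candidate to consistent units, then evaluate M:
  option Y: E = 70.40 GPa, ρ = 2790 kg/m³
  option L: E = 104.8 GPa, ρ = 8670 kg/m³
  option Z: E = 206.8 GPa, ρ = 7865 kg/m³
  option S: E = 65.71 GPa, ρ = 2210 kg/m³
  option C: E = 117.2 GPa, ρ = 8874 kg/m³
  option S: M = 1.83×10⁻³
  option Y: M = 1.48×10⁻³
  option Z: M = 0.752×10⁻³
  option C: M = 0.551×10⁻³
  option L: M = 0.544×10⁻³
Option S has the largest M.

option S, M = 1.83×10⁻³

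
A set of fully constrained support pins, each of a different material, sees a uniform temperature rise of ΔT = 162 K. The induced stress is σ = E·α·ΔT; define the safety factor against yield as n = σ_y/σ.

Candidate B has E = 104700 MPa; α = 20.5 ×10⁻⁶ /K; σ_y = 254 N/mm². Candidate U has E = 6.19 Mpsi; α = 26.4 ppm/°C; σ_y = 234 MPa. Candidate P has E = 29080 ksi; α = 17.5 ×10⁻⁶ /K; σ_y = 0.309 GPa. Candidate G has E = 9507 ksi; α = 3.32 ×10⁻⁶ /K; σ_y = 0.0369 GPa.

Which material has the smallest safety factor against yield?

In consistent units (E in GPa, α in ×10⁻⁶/K, σ_y in MPa):
  candidate B: E = 104.7, α = 20.5, σ_y = 254.0 → σ = 348 MPa, n = 0.730
  candidate U: E = 42.68, α = 26.4, σ_y = 234.0 → σ = 183 MPa, n = 1.28
  candidate P: E = 200.5, α = 17.5, σ_y = 309.0 → σ = 568 MPa, n = 0.544
  candidate G: E = 65.55, α = 3.32, σ_y = 36.90 → σ = 35.3 MPa, n = 1.05
Smallest n: candidate P with n = 0.544.

candidate P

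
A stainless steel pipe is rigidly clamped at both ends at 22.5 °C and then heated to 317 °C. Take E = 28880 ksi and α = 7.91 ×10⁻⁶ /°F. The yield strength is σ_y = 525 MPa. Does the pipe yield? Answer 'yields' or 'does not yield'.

E = 28880 ksi = 199.1 GPa.
α = 7.91×10⁻⁶/°F × 9/5 = 14.2×10⁻⁶/K.
ΔT = 294.5 K. Constrained thermal stress σ = E·α·ΔT = 199.1×10³ MPa × 14.2×10⁻⁶ × 294.5 = 835 MPa (compressive).
Compare to σ_y = 525 MPa: σ ≥ σ_y, so it yields.

yields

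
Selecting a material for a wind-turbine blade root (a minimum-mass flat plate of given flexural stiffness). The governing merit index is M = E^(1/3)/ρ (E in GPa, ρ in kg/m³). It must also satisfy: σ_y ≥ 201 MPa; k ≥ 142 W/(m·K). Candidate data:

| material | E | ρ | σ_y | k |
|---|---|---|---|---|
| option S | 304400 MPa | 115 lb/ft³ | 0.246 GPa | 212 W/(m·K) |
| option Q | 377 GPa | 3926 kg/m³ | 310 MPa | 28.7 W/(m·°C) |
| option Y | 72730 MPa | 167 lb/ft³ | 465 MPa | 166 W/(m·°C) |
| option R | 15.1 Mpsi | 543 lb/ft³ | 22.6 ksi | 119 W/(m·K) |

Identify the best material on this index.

Screen on constraints: σ_y ≥ 201 MPa; k ≥ 142 W/(m·K). Survivors: option S, option Y.
Putting every candidate on a common basis:
  option S: E = 304.4 GPa, ρ = 1842 kg/m³
  option Y: E = 72.73 GPa, ρ = 2675 kg/m³
  option S: M = 3.65×10⁻³
  option Y: M = 1.56×10⁻³
The maximum is for option S.

option S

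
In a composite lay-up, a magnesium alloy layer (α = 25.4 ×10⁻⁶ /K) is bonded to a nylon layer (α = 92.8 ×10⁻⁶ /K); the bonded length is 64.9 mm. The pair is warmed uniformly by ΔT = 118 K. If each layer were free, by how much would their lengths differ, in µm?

Δα = |25.4 − 92.8|×10⁻⁶/K = 67.4×10⁻⁶/K.
ΔL_mismatch = Δα·L·ΔT = 67.4×10⁻⁶ × 64.9 mm × 118.0 K = 516 µm.

516 µm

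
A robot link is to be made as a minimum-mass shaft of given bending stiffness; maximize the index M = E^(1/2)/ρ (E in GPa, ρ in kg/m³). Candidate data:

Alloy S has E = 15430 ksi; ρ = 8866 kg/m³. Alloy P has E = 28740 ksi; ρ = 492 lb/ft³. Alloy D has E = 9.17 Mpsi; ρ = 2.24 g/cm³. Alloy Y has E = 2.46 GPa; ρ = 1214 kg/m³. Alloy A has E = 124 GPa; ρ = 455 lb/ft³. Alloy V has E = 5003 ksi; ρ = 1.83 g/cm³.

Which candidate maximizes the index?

alloy D

Normalizing units and computing the index:
  alloy S: E = 106.4 GPa, ρ = 8866 kg/m³
  alloy P: E = 198.2 GPa, ρ = 7881 kg/m³
  alloy D: E = 63.22 GPa, ρ = 2240 kg/m³
  alloy Y: E = 2.460 GPa, ρ = 1214 kg/m³
  alloy A: E = 124.0 GPa, ρ = 7288 kg/m³
  alloy V: E = 34.49 GPa, ρ = 1830 kg/m³
  alloy D: M = 3.55×10⁻³
  alloy V: M = 3.21×10⁻³
  alloy P: M = 1.79×10⁻³
  alloy A: M = 1.53×10⁻³
  alloy Y: M = 1.29×10⁻³
  alloy S: M = 1.16×10⁻³
The maximum is for alloy D.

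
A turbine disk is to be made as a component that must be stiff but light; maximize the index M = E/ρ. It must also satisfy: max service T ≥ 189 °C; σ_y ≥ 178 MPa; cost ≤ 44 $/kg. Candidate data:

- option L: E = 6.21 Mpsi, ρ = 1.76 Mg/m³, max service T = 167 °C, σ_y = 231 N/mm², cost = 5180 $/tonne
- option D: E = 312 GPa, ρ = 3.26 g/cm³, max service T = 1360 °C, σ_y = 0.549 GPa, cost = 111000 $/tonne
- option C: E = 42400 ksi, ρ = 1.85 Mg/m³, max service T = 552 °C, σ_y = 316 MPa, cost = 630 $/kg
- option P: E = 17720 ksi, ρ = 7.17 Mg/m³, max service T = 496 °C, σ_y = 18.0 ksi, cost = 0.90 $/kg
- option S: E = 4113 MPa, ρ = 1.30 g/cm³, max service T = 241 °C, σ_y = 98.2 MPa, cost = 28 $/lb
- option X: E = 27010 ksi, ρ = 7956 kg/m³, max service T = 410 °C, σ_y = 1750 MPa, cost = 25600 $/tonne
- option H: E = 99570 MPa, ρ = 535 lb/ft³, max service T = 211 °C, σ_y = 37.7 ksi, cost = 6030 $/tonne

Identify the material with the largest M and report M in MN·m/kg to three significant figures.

Screen on constraints: max service T ≥ 189 °C; σ_y ≥ 178 MPa; cost ≤ 44 $/kg. Survivors: option X, option H.
Putting every candidate on a common basis:
  option X: E = 186.2 GPa, ρ = 7956 kg/m³
  option H: E = 99.57 GPa, ρ = 8570 kg/m³
  option X: M = 23.4 MN·m/kg
  option H: M = 11.6 MN·m/kg
Option X has the largest M.

option X, M = 23.4 MN·m/kg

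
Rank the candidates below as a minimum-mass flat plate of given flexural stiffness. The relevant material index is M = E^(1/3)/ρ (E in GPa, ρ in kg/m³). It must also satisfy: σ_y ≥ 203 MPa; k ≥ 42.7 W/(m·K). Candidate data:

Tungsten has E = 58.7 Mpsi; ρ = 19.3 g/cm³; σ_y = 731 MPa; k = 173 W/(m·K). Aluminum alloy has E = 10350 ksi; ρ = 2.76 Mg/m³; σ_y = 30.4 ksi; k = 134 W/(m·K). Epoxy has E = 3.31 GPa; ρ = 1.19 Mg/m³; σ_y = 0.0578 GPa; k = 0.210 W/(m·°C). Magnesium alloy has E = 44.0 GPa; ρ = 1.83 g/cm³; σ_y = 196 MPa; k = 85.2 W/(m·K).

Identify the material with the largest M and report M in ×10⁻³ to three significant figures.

aluminum alloy, M = 1.50×10⁻³

Screen on constraints: σ_y ≥ 203 MPa; k ≥ 42.7 W/(m·K). Survivors: tungsten, aluminum alloy.
Convert each candidate to consistent units, then evaluate M:
  tungsten: E = 404.7 GPa, ρ = 19300 kg/m³
  aluminum alloy: E = 71.36 GPa, ρ = 2760 kg/m³
  aluminum alloy: M = 1.50×10⁻³
  tungsten: M = 0.383×10⁻³
The maximum is for aluminum alloy.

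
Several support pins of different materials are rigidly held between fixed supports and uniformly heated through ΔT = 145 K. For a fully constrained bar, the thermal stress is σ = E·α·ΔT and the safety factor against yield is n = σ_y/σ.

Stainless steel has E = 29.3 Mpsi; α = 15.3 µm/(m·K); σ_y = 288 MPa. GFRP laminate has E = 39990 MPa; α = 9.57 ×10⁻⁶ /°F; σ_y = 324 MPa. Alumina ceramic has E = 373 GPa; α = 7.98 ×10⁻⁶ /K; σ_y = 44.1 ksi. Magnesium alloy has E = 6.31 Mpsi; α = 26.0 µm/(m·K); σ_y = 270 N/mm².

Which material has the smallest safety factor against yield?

stainless steel

Per material, after unit conversion:
  stainless steel: E = 202.0, α = 15.3, σ_y = 288.0 → σ = 448 MPa, n = 0.643
  GFRP laminate: E = 39.99, α = 17.2, σ_y = 324.0 → σ = 99.9 MPa, n = 3.24
  alumina ceramic: E = 373.0, α = 7.98, σ_y = 304.1 → σ = 432 MPa, n = 0.704
  magnesium alloy: E = 43.51, α = 26.0, σ_y = 270.0 → σ = 164 MPa, n = 1.65
Smallest n: stainless steel with n = 0.643.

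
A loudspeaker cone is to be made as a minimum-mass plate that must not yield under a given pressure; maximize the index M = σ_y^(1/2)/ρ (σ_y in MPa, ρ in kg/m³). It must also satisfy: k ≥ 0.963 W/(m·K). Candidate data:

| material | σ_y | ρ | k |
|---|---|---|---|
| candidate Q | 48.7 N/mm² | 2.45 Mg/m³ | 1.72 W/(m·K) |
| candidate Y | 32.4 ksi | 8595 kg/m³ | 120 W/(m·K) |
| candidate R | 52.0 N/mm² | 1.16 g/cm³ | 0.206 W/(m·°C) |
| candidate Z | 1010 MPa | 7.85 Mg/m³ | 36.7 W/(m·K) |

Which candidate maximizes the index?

candidate Z

Screen on constraints: k ≥ 0.963 W/(m·K). Survivors: candidate Q, candidate Y, candidate Z.
After converting to SI:
  candidate Q: σ_y = 48.70 MPa, ρ = 2450 kg/m³
  candidate Y: σ_y = 223.4 MPa, ρ = 8595 kg/m³
  candidate Z: σ_y = 1010 MPa, ρ = 7850 kg/m³
  candidate Z: M = 4.05×10⁻³
  candidate Q: M = 2.85×10⁻³
  candidate Y: M = 1.74×10⁻³
The maximum is for candidate Z.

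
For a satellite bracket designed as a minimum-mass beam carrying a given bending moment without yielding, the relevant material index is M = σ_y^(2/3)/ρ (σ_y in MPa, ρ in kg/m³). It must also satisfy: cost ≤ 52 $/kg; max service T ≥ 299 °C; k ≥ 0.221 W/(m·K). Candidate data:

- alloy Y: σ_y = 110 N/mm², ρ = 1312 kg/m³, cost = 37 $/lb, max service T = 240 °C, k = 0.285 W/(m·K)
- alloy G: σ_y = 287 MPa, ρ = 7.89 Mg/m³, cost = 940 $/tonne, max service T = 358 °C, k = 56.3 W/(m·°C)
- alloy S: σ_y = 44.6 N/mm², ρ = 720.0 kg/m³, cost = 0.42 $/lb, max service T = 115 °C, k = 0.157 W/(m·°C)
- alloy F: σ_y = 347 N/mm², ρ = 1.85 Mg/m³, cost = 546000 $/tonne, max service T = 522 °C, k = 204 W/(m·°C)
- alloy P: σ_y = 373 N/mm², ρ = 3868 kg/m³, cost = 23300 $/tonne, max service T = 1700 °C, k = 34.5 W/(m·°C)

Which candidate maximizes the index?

alloy P

Screen on constraints: cost ≤ 52 $/kg; max service T ≥ 299 °C; k ≥ 0.221 W/(m·K). Survivors: alloy G, alloy P.
Normalizing units and computing the index:
  alloy G: σ_y = 287.0 MPa, ρ = 7890 kg/m³
  alloy P: σ_y = 373.0 MPa, ρ = 3868 kg/m³
  alloy P: M = 13.4×10⁻³
  alloy G: M = 5.51×10⁻³
Highest index: alloy P.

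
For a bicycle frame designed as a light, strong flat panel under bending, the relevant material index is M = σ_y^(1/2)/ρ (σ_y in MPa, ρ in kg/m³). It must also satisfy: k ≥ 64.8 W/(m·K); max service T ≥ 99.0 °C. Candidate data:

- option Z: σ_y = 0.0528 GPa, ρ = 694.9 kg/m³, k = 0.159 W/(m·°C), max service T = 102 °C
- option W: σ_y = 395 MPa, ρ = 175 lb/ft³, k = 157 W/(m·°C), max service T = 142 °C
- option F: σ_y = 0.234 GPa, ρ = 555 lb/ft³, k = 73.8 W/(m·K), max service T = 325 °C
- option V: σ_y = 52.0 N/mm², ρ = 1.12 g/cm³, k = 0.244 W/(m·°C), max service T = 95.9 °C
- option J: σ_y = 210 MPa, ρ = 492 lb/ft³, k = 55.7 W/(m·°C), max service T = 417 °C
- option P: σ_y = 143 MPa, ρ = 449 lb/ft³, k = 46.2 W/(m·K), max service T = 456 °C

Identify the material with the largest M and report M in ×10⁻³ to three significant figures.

Screen on constraints: k ≥ 64.8 W/(m·K); max service T ≥ 99.0 °C. Survivors: option W, option F.
After converting to SI:
  option W: σ_y = 395.0 MPa, ρ = 2803 kg/m³
  option F: σ_y = 234.0 MPa, ρ = 8890 kg/m³
  option W: M = 7.09×10⁻³
  option F: M = 1.72×10⁻³
Option W has the largest M.

option W, M = 7.09×10⁻³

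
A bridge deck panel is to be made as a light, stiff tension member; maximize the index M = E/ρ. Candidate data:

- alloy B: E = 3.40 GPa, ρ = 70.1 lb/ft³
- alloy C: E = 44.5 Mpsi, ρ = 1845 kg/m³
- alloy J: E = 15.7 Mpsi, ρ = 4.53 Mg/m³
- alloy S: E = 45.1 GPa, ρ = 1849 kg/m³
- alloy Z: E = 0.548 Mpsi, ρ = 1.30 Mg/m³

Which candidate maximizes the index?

alloy C

Convert each candidate to consistent units, then evaluate M:
  alloy B: E = 3.400 GPa, ρ = 1123 kg/m³
  alloy C: E = 306.8 GPa, ρ = 1845 kg/m³
  alloy J: E = 108.2 GPa, ρ = 4530 kg/m³
  alloy S: E = 45.10 GPa, ρ = 1849 kg/m³
  alloy Z: E = 3.778 GPa, ρ = 1300 kg/m³
  alloy C: M = 166 MN·m/kg
  alloy S: M = 24.4 MN·m/kg
  alloy J: M = 23.9 MN·m/kg
  alloy B: M = 3.03 MN·m/kg
  alloy Z: M = 2.91 MN·m/kg
Alloy C ranks first.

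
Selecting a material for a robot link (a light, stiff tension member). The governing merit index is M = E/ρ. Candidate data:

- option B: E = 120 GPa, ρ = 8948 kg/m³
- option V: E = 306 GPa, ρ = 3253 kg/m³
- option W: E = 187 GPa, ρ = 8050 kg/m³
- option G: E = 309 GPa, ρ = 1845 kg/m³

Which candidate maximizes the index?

option G

Evaluate M for each candidate:
  option G: M = 167 MN·m/kg
  option V: M = 94.1 MN·m/kg
  option W: M = 23.2 MN·m/kg
  option B: M = 13.4 MN·m/kg
Option G has the largest M.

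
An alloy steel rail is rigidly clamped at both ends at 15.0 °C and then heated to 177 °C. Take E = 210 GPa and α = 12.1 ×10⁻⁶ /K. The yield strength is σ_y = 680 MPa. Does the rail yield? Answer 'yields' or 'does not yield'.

does not yield

ΔT = 162.0 K. Constrained thermal stress σ = E·α·ΔT = 210.0×10³ MPa × 12.1×10⁻⁶ × 162.0 = 412 MPa (compressive).
Compare to σ_y = 680 MPa: σ < σ_y, so it does not yield.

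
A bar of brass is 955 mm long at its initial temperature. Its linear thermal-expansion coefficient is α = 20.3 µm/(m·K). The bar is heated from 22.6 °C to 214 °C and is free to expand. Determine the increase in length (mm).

ΔT = 214 − 22.6 = 191.4 K.
ΔL = α·L₀·ΔT = 20.3×10⁻⁶ × 955 mm × 191.4 K = 3.71 mm.

3.71 mm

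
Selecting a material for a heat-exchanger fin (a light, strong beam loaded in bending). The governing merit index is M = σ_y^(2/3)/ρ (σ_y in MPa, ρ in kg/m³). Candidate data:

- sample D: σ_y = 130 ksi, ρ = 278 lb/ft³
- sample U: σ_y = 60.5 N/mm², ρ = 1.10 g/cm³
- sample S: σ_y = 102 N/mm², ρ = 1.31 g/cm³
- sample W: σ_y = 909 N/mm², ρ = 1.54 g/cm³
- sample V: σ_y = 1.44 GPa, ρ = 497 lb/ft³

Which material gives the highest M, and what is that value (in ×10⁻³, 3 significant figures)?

sample W, M = 60.9×10⁻³

After converting to SI:
  sample D: σ_y = 896.3 MPa, ρ = 4453 kg/m³
  sample U: σ_y = 60.50 MPa, ρ = 1100 kg/m³
  sample S: σ_y = 102.0 MPa, ρ = 1310 kg/m³
  sample W: σ_y = 909.0 MPa, ρ = 1540 kg/m³
  sample V: σ_y = 1440 MPa, ρ = 7961 kg/m³
  sample W: M = 60.9×10⁻³
  sample D: M = 20.9×10⁻³
  sample S: M = 16.7×10⁻³
  sample V: M = 16.0×10⁻³
  sample U: M = 14.0×10⁻³
Sample W ranks first.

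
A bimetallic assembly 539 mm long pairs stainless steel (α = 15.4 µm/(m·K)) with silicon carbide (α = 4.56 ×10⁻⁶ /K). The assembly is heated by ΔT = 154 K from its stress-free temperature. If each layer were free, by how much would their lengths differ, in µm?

900 µm

Δα = |15.4 − 4.56|×10⁻⁶/K = 10.8×10⁻⁶/K.
ΔL_mismatch = Δα·L·ΔT = 10.8×10⁻⁶ × 539.0 mm × 154.0 K = 900 µm.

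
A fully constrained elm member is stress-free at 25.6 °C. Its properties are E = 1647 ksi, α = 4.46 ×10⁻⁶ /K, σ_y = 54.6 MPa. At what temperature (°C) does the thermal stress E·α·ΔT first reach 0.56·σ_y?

E = 1647 ksi = 11.36 GPa.
E·α·ΔT = 30.58 MPa ⇒ ΔT = 30.58 / (11.36×10³ × 4.46×10⁻⁶) = 603.7 K.
T = 25.6 + 603.7 = 629.3 °C.

629 °C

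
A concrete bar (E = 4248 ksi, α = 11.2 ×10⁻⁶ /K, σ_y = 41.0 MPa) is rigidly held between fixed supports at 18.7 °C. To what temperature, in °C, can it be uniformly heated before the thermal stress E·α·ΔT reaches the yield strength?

E = 4248 ksi = 29.29 GPa.
E·α·ΔT = 41.00 MPa ⇒ ΔT = 41.00 / (29.29×10³ × 11.2×10⁻⁶) = 125.0 K.
T = 18.7 + 125.0 = 143.7 °C.

144 °C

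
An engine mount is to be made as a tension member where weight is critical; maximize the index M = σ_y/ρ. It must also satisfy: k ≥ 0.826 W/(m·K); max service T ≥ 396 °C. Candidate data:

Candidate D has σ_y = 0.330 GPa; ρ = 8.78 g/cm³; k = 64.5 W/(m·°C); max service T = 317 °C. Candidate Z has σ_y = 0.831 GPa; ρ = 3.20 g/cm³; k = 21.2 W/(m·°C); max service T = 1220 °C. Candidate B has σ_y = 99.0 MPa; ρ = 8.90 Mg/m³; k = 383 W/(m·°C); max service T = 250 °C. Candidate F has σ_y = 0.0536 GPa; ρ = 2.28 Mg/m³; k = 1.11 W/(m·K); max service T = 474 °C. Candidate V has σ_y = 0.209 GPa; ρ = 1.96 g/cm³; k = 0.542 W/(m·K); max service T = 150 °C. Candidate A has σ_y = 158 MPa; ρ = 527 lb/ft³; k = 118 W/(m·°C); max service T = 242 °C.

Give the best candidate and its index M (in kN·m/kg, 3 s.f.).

candidate Z, M = 260 kN·m/kg

Screen on constraints: k ≥ 0.826 W/(m·K); max service T ≥ 396 °C. Survivors: candidate Z, candidate F.
Putting every candidate on a common basis:
  candidate Z: σ_y = 831.0 MPa, ρ = 3200 kg/m³
  candidate F: σ_y = 53.60 MPa, ρ = 2280 kg/m³
  candidate Z: M = 260 kN·m/kg
  candidate F: M = 23.5 kN·m/kg
The maximum is for candidate Z.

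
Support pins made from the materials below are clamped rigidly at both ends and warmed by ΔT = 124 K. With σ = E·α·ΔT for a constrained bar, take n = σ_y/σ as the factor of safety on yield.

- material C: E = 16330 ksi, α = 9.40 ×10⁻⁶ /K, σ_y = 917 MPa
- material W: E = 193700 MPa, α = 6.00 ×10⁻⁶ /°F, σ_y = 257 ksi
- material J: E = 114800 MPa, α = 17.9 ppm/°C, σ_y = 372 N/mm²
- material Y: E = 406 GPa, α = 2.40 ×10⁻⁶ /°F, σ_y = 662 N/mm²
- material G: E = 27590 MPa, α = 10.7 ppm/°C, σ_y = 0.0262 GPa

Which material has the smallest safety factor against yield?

With everything in SI (GPa, ×10⁻⁶/K, MPa):
  material C: E = 112.6, α = 9.40, σ_y = 917.0 → σ = 131 MPa, n = 6.99
  material W: E = 193.7, α = 10.8, σ_y = 1772 → σ = 259 MPa, n = 6.83
  material J: E = 114.8, α = 17.9, σ_y = 372.0 → σ = 255 MPa, n = 1.46
  material Y: E = 406.0, α = 4.32, σ_y = 662.0 → σ = 217 MPa, n = 3.04
  material G: E = 27.59, α = 10.7, σ_y = 26.20 → σ = 36.6 MPa, n = 0.716
Smallest n: material G with n = 0.716.

material G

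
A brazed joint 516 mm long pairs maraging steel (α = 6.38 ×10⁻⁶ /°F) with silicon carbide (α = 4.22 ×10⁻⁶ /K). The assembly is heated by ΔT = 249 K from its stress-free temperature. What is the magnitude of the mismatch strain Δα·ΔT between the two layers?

maraging steel: α = 6.38×10⁻⁶/°F × 9/5 = 11.5×10⁻⁶/K.
Δα = |11.5 − 4.22|×10⁻⁶/K = 7.26×10⁻⁶/K.
Mismatch strain = Δα·ΔT = 7.26×10⁻⁶ × 249.0 = 1.81×10⁻³.

1.81×10⁻³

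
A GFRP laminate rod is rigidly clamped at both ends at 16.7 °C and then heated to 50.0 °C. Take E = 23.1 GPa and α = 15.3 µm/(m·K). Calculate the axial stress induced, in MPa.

ΔT = 33.30 K. Constrained thermal stress σ = E·α·ΔT = 23.10×10³ MPa × 15.3×10⁻⁶ × 33.30 = 11.8 MPa (compressive).

11.8 MPa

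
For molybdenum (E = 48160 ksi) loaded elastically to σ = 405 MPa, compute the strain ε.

1.22×10⁻³

E = 48160 ksi = 332.1 GPa = 332100 MPa.
ε = σ/E = 405 / 332100 = 1.22×10⁻³.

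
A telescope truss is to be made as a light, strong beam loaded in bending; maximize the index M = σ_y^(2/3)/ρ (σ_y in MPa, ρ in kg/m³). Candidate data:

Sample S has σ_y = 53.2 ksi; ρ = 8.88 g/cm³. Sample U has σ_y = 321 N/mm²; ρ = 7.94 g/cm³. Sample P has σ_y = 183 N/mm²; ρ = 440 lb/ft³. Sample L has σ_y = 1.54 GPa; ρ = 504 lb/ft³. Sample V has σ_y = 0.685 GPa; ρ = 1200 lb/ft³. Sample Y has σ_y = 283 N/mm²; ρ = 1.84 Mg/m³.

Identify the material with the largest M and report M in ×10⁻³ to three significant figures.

After converting to SI:
  sample S: σ_y = 366.8 MPa, ρ = 8880 kg/m³
  sample U: σ_y = 321.0 MPa, ρ = 7940 kg/m³
  sample P: σ_y = 183.0 MPa, ρ = 7048 kg/m³
  sample L: σ_y = 1540 MPa, ρ = 8073 kg/m³
  sample V: σ_y = 685.0 MPa, ρ = 19220 kg/m³
  sample Y: σ_y = 283.0 MPa, ρ = 1840 kg/m³
  sample Y: M = 23.4×10⁻³
  sample L: M = 16.5×10⁻³
  sample U: M = 5.90×10⁻³
  sample S: M = 5.77×10⁻³
  sample P: M = 4.57×10⁻³
  sample V: M = 4.04×10⁻³
The maximum is for sample Y.

sample Y, M = 23.4×10⁻³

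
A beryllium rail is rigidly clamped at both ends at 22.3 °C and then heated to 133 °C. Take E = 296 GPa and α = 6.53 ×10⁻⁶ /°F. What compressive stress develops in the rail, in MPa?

385 MPa

α = 6.53×10⁻⁶/°F × 9/5 = 11.8×10⁻⁶/K.
ΔT = 110.7 K. Constrained thermal stress σ = E·α·ΔT = 296.0×10³ MPa × 11.8×10⁻⁶ × 110.7 = 385 MPa (compressive).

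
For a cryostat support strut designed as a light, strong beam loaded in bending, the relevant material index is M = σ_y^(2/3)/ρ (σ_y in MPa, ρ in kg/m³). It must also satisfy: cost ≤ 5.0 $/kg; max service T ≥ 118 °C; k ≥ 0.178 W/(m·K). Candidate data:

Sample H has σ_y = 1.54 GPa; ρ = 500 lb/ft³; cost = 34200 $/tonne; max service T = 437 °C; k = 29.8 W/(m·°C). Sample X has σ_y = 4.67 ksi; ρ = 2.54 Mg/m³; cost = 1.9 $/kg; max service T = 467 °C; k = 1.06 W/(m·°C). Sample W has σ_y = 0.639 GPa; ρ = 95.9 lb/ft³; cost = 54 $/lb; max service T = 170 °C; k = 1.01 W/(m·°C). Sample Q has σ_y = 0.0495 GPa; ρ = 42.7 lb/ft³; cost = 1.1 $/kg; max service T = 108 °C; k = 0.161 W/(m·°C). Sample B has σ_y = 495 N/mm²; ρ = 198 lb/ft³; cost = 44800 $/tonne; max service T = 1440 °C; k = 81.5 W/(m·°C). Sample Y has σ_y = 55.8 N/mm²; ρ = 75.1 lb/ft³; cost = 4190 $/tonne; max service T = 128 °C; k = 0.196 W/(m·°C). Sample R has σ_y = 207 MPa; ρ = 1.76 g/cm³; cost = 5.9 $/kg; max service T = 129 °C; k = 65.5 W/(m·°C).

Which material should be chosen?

sample Y

Screen on constraints: cost ≤ 5.0 $/kg; max service T ≥ 118 °C; k ≥ 0.178 W/(m·K). Survivors: sample X, sample Y.
Convert each candidate to consistent units, then evaluate M:
  sample X: σ_y = 32.20 MPa, ρ = 2540 kg/m³
  sample Y: σ_y = 55.80 MPa, ρ = 1203 kg/m³
  sample Y: M = 12.1×10⁻³
  sample X: M = 3.98×10⁻³
The maximum is for sample Y.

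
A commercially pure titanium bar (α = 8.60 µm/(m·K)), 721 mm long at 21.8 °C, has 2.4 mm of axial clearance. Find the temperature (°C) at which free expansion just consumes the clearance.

409 °C

α·L₀·ΔT = 2.4 mm ⇒ ΔT = 2.4 / (8.60×10⁻⁶ × 721.0) = 387.1 K.
T = 21.8 + 387.1 = 408.9 °C.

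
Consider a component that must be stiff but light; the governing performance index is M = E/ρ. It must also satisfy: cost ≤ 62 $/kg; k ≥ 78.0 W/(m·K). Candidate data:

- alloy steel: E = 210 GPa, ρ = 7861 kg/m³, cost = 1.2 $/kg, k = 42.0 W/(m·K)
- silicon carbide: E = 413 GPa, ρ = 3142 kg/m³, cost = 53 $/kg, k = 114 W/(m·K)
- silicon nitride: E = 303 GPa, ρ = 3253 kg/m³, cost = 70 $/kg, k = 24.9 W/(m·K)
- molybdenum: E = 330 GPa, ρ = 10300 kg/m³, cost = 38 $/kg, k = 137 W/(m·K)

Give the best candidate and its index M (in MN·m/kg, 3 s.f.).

silicon carbide, M = 131 MN·m/kg

Screen on constraints: cost ≤ 62 $/kg; k ≥ 78.0 W/(m·K). Survivors: silicon carbide, molybdenum.
Per-candidate index values:
  silicon carbide: M = 131 MN·m/kg
  molybdenum: M = 32.0 MN·m/kg
Highest index: silicon carbide.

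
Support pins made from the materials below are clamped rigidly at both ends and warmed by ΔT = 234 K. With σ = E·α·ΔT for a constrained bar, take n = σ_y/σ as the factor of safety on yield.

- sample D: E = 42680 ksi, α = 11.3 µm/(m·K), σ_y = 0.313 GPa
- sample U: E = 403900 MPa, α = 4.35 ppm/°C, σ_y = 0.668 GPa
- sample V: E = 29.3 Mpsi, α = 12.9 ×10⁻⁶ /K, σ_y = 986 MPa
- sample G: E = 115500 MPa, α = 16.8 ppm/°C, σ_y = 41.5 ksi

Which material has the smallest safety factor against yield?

sample D

Converting E to GPa, α to ×10⁻⁶/K, σ_y to MPa, then σ and n for each:
  sample D: E = 294.3, α = 11.3, σ_y = 313.0 → σ = 778 MPa, n = 0.402
  sample U: E = 403.9, α = 4.35, σ_y = 668.0 → σ = 411 MPa, n = 1.62
  sample V: E = 202.0, α = 12.9, σ_y = 986.0 → σ = 610 MPa, n = 1.62
  sample G: E = 115.5, α = 16.8, σ_y = 286.1 → σ = 454 MPa, n = 0.630
Smallest n: sample D with n = 0.402.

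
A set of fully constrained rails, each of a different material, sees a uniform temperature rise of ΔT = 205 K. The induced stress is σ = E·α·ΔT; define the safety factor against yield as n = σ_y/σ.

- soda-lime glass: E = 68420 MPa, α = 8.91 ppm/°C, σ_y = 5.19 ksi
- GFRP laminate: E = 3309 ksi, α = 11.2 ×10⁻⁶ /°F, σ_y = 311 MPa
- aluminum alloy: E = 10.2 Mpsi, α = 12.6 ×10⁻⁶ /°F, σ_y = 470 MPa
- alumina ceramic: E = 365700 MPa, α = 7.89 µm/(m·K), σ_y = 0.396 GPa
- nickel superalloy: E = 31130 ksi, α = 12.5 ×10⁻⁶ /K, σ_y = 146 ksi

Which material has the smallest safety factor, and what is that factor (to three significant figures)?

In consistent units (E in GPa, α in ×10⁻⁶/K, σ_y in MPa):
  soda-lime glass: E = 68.42, α = 8.91, σ_y = 35.78 → σ = 125 MPa, n = 0.286
  GFRP laminate: E = 22.81, α = 20.2, σ_y = 311.0 → σ = 94.3 MPa, n = 3.30
  aluminum alloy: E = 70.33, α = 22.7, σ_y = 470.0 → σ = 327 MPa, n = 1.44
  alumina ceramic: E = 365.7, α = 7.89, σ_y = 396.0 → σ = 592 MPa, n = 0.669
  nickel superalloy: E = 214.6, α = 12.5, σ_y = 1007 → σ = 550 MPa, n = 1.83
The minimum is soda-lime glass at n = 0.286.

soda-lime glass, n = 0.286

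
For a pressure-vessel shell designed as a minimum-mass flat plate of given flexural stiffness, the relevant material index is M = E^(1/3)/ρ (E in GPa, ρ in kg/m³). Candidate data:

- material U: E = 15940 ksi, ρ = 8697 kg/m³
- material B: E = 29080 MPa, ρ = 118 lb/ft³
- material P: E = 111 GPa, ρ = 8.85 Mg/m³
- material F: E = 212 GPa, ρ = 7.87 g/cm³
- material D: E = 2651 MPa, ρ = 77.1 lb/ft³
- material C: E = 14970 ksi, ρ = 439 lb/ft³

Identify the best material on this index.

Convert each candidate to consistent units, then evaluate M:
  material U: E = 109.9 GPa, ρ = 8697 kg/m³
  material B: E = 29.08 GPa, ρ = 1890 kg/m³
  material P: E = 111.0 GPa, ρ = 8850 kg/m³
  material F: E = 212.0 GPa, ρ = 7870 kg/m³
  material D: E = 2.651 GPa, ρ = 1235 kg/m³
  material C: E = 103.2 GPa, ρ = 7032 kg/m³
  material B: M = 1.63×10⁻³
  material D: M = 1.12×10⁻³
  material F: M = 0.758×10⁻³
  material C: M = 0.667×10⁻³
  material U: M = 0.551×10⁻³
  material P: M = 0.543×10⁻³
Material B ranks first.

material B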